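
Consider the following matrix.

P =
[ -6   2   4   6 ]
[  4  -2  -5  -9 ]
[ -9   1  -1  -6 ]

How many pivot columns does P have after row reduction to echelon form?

Row reduce to echelon form.
R2 ← R2 + (2/3)·R1: [0, -2/3, -7/3, -5]
R3 ← R3 − (3/2)·R1: [0, -2, -7, -15]
R3 ← R3 − (3)·R2: [0, 0, 0, 0]
Echelon form has 2 nonzero rows, so rank(P) = 2.
Each nonzero row contributes one pivot column: 2 pivot columns.

2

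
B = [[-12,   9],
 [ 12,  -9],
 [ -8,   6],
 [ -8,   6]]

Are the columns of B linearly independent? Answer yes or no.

no

Row reduce B to echelon form.
R2 ← R2 + R1: [0, 0]
R3 ← R3 − (2/3)·R1: [0, 0]
R4 ← R4 − (2/3)·R1: [0, 0]
1 pivot among 2 columns.
Only 1 < 2 pivot columns, so the columns are linearly dependent.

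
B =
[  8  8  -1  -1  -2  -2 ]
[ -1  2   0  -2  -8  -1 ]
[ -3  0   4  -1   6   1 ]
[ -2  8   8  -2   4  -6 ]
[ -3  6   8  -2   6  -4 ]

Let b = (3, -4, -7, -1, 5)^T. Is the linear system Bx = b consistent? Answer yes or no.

Row reduce the augmented matrix [B | b].
R2 ← R2 + (1/8)·R1: [0, 3, -1/8, -17/8, -33/4, -5/4, -29/8]
R3 ← R3 + (3/8)·R1: [0, 3, 29/8, -11/8, 21/4, 1/4, -47/8]
R4 ← R4 + (1/4)·R1: [0, 10, 31/4, -9/4, 7/2, -13/2, -1/4]
R5 ← R5 + (3/8)·R1: [0, 9, 61/8, -19/8, 21/4, -19/4, 49/8]
R3 ← R3 − R2: [0, 0, 15/4, 3/4, 27/2, 3/2, -9/4]
R4 ← R4 − (10/3)·R2: [0, 0, 49/6, 29/6, 31, -7/3, 71/6]
R5 ← R5 − (3)·R2: [0, 0, 8, 4, 30, -1, 17]
R4 ← R4 − (98/45)·R3: [0, 0, 0, 16/5, 8/5, -28/5, 251/15]
R5 ← R5 − (32/15)·R3: [0, 0, 0, 12/5, 6/5, -21/5, 109/5]
R5 ← R5 − (3/4)·R4: [0, 0, 0, 0, 0, 0, 37/4]
The echelon form has 5 nonzero rows; the last pivot sits in the augmented column, so rank(B) = 4 but rank([B|b]) = 5.
Since the ranks differ, the system is inconsistent.

no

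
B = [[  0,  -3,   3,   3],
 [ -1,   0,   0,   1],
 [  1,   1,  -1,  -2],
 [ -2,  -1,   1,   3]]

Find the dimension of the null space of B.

Row reduce to echelon form.
Swap R1 ↔ R2
R3 ← R3 + R1: [0, 1, -1, -1]
R4 ← R4 − (2)·R1: [0, -1, 1, 1]
R3 ← R3 + (1/3)·R2: [0, 0, 0, 0]
R4 ← R4 − (1/3)·R2: [0, 0, 0, 0]
2 nonzero rows, so rank(B) = 2.
B has 4 columns; by rank–nullity, nullity = 4 − 2 = 2.

2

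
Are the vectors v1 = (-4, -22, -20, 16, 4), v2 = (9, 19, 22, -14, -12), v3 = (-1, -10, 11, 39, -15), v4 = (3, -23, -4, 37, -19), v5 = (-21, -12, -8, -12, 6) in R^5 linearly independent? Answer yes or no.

yes

Form the matrix with these vectors as rows and row reduce.
R2 ← R2 + (9/4)·R1: [0, -61/2, -23, 22, -3]
R3 ← R3 − (1/4)·R1: [0, -9/2, 16, 35, -16]
R4 ← R4 + (3/4)·R1: [0, -79/2, -19, 49, -16]
R5 ← R5 − (21/4)·R1: [0, 207/2, 97, -96, -15]
R3 ← R3 − (9/61)·R2: [0, 0, 1183/61, 1937/61, -949/61]
R4 ← R4 − (79/61)·R2: [0, 0, 658/61, 1251/61, -739/61]
R5 ← R5 + (207/61)·R2: [0, 0, 1156/61, -1302/61, -1536/61]
R4 ← R4 − (94/169)·R3: [0, 0, 0, 37/13, -45/13]
R5 ← R5 − (1156/1183)·R3: [0, 0, 0, -4766/91, -908/91]
R5 ← R5 + (4766/259)·R4: [0, 0, 0, 0, -2726/37]
5 nonzero rows, so the 5 vectors span a space of dimension 5.
Since 5 = 5, the vectors are linearly independent.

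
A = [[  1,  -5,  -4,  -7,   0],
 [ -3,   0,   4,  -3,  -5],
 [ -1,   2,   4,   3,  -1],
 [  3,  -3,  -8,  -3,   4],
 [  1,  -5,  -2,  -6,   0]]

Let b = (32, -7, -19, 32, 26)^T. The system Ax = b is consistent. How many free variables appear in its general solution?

2

Row reduce the augmented matrix [A | b].
R2 ← R2 + (3)·R1: [0, -15, -8, -24, -5, 89]
R3 ← R3 + R1: [0, -3, 0, -4, -1, 13]
R4 ← R4 − (3)·R1: [0, 12, 4, 18, 4, -64]
R5 ← R5 − R1: [0, 0, 2, 1, 0, -6]
R3 ← R3 − (1/5)·R2: [0, 0, 8/5, 4/5, 0, -24/5]
R4 ← R4 + (4/5)·R2: [0, 0, -12/5, -6/5, 0, 36/5]
R4 ← R4 + (3/2)·R3: [0, 0, 0, 0, 0, 0]
R5 ← R5 − (5/4)·R3: [0, 0, 0, 0, 0, 0]
The echelon form has 3 nonzero rows, and every pivot lies in the first 5 columns, so rank(A) = rank([A|b]) = 3.
The system is consistent.
Free variables = (unknowns) − (rank) = 5 − 3 = 2.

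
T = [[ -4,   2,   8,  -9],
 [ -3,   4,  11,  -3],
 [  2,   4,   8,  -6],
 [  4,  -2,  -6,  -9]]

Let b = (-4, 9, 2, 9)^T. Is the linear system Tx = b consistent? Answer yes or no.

Row reduce the augmented matrix [T | b].
R2 ← R2 − (3/4)·R1: [0, 5/2, 5, 15/4, 12]
R3 ← R3 + (1/2)·R1: [0, 5, 12, -21/2, 0]
R4 ← R4 + R1: [0, 0, 2, -18, 5]
R3 ← R3 − (2)·R2: [0, 0, 2, -18, -24]
R4 ← R4 − R3: [0, 0, 0, 0, 29]
The echelon form has 4 nonzero rows; the last pivot sits in the augmented column, so rank(T) = 3 but rank([T|b]) = 4.
Since the ranks differ, the system is inconsistent.

no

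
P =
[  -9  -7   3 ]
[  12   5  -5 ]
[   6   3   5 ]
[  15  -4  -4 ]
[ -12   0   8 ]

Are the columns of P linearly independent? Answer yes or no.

yes

Row reduce P to echelon form.
R2 ← R2 + (4/3)·R1: [0, -13/3, -1]
R3 ← R3 + (2/3)·R1: [0, -5/3, 7]
R4 ← R4 + (5/3)·R1: [0, -47/3, 1]
R5 ← R5 − (4/3)·R1: [0, 28/3, 4]
R3 ← R3 − (5/13)·R2: [0, 0, 96/13]
R4 ← R4 − (47/13)·R2: [0, 0, 60/13]
R5 ← R5 + (28/13)·R2: [0, 0, 24/13]
R4 ← R4 − (5/8)·R3: [0, 0, 0]
R5 ← R5 − (1/4)·R3: [0, 0, 0]
3 pivots among 3 columns.
Every column is a pivot column, so the columns are linearly independent.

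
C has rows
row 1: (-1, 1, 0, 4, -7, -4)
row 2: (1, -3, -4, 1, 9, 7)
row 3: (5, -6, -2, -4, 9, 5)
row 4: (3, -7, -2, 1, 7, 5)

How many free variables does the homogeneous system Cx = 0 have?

Row reduce to echelon form.
R2 ← R2 + R1: [0, -2, -4, 5, 2, 3]
R3 ← R3 + (5)·R1: [0, -1, -2, 16, -26, -15]
R4 ← R4 + (3)·R1: [0, -4, -2, 13, -14, -7]
R3 ← R3 − (1/2)·R2: [0, 0, 0, 27/2, -27, -33/2]
R4 ← R4 − (2)·R2: [0, 0, 6, 3, -18, -13]
Swap R3 ↔ R4
4 nonzero rows, so rank(C) = 4.
C has 6 columns; by rank–nullity, nullity = 6 − 4 = 2.

2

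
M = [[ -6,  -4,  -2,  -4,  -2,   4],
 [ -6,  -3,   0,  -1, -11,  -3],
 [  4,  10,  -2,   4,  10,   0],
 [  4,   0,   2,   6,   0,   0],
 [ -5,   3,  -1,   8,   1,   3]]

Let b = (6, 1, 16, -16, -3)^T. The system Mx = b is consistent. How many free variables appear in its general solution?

Row reduce the augmented matrix [M | b].
R2 ← R2 − R1: [0, 1, 2, 3, -9, -7, -5]
R3 ← R3 + (2/3)·R1: [0, 22/3, -10/3, 4/3, 26/3, 8/3, 20]
R4 ← R4 + (2/3)·R1: [0, -8/3, 2/3, 10/3, -4/3, 8/3, -12]
R5 ← R5 − (5/6)·R1: [0, 19/3, 2/3, 34/3, 8/3, -1/3, -8]
R3 ← R3 − (22/3)·R2: [0, 0, -18, -62/3, 224/3, 54, 170/3]
R4 ← R4 + (8/3)·R2: [0, 0, 6, 34/3, -76/3, -16, -76/3]
R5 ← R5 − (19/3)·R2: [0, 0, -12, -23/3, 179/3, 44, 71/3]
R4 ← R4 + (1/3)·R3: [0, 0, 0, 40/9, -4/9, 2, -58/9]
R5 ← R5 − (2/3)·R3: [0, 0, 0, 55/9, 89/9, 8, -127/9]
R5 ← R5 − (11/8)·R4: [0, 0, 0, 0, 21/2, 21/4, -21/4]
The echelon form has 5 nonzero rows, and every pivot lies in the first 6 columns, so rank(M) = rank([M|b]) = 5.
The system is consistent.
Free variables = (unknowns) − (rank) = 6 − 5 = 1.

1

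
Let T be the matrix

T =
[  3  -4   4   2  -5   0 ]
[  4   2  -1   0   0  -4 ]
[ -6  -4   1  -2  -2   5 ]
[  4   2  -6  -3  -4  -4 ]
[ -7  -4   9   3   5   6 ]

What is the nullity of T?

2

Row reduce to echelon form.
R2 ← R2 − (4/3)·R1: [0, 22/3, -19/3, -8/3, 20/3, -4]
R3 ← R3 + (2)·R1: [0, -12, 9, 2, -12, 5]
R4 ← R4 − (4/3)·R1: [0, 22/3, -34/3, -17/3, 8/3, -4]
R5 ← R5 + (7/3)·R1: [0, -40/3, 55/3, 23/3, -20/3, 6]
R3 ← R3 + (18/11)·R2: [0, 0, -15/11, -26/11, -12/11, -17/11]
R4 ← R4 − R2: [0, 0, -5, -3, -4, 0]
R5 ← R5 + (20/11)·R2: [0, 0, 75/11, 31/11, 60/11, -14/11]
R4 ← R4 − (11/3)·R3: [0, 0, 0, 17/3, 0, 17/3]
R5 ← R5 + (5)·R3: [0, 0, 0, -9, 0, -9]
R5 ← R5 + (27/17)·R4: [0, 0, 0, 0, 0, 0]
4 nonzero rows, so rank(T) = 4.
T has 6 columns; by rank–nullity, nullity = 6 − 4 = 2.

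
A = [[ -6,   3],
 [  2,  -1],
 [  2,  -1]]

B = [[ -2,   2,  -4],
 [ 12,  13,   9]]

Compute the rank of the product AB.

First compute AB:
[[ 48,  27,  51],
 [-16,  -9, -17],
 [-16,  -9, -17]]
Now row reduce the product.
R2 ← R2 + (1/3)·R1: [0, 0, 0]
R3 ← R3 + (1/3)·R1: [0, 0, 0]
1 nonzero row, so rank(AB) = 1.

1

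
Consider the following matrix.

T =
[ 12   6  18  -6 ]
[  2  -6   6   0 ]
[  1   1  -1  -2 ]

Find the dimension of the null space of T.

Row reduce to echelon form.
R2 ← R2 − (1/6)·R1: [0, -7, 3, 1]
R3 ← R3 − (1/12)·R1: [0, 1/2, -5/2, -3/2]
R3 ← R3 + (1/14)·R2: [0, 0, -16/7, -10/7]
3 nonzero rows, so rank(T) = 3.
T has 4 columns; by rank–nullity, nullity = 4 − 3 = 1.

1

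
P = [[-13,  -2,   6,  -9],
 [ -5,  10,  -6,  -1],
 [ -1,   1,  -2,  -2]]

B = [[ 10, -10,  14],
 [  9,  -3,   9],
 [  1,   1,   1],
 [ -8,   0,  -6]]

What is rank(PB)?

First compute PB:
[[-70, 142, -140],
 [ 42,  14,  20],
 [ 13,   5,   5]]
Now row reduce the product.
R2 ← R2 + (3/5)·R1: [0, 496/5, -64]
R3 ← R3 + (13/70)·R1: [0, 1098/35, -21]
R3 ← R3 − (549/1736)·R2: [0, 0, -165/217]
3 nonzero rows, so rank(PB) = 3.

3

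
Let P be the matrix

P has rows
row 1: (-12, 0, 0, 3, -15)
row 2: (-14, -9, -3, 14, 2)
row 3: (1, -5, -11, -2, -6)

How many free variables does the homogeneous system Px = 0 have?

2

Row reduce to echelon form.
R2 ← R2 − (7/6)·R1: [0, -9, -3, 21/2, 39/2]
R3 ← R3 + (1/12)·R1: [0, -5, -11, -7/4, -29/4]
R3 ← R3 − (5/9)·R2: [0, 0, -28/3, -91/12, -217/12]
3 nonzero rows, so rank(P) = 3.
P has 5 columns; by rank–nullity, nullity = 5 − 3 = 2.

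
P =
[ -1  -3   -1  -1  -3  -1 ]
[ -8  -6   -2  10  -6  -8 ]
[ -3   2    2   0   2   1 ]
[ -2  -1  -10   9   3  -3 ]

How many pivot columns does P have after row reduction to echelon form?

Row reduce to echelon form.
R2 ← R2 − (8)·R1: [0, 18, 6, 18, 18, 0]
R3 ← R3 − (3)·R1: [0, 11, 5, 3, 11, 4]
R4 ← R4 − (2)·R1: [0, 5, -8, 11, 9, -1]
R3 ← R3 − (11/18)·R2: [0, 0, 4/3, -8, 0, 4]
R4 ← R4 − (5/18)·R2: [0, 0, -29/3, 6, 4, -1]
R4 ← R4 + (29/4)·R3: [0, 0, 0, -52, 4, 28]
Echelon form has 4 nonzero rows, so rank(P) = 4.
Each nonzero row contributes one pivot column: 4 pivot columns.

4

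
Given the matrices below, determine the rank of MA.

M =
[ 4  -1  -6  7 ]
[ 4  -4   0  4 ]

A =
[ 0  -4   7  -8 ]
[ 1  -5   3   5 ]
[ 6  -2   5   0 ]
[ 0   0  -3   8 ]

2

First compute MA:
[[-37,   1, -26,  19],
 [ -4,   4,   4, -20]]
Now row reduce the product.
R2 ← R2 − (4/37)·R1: [0, 144/37, 252/37, -816/37]
2 nonzero rows, so rank(MA) = 2.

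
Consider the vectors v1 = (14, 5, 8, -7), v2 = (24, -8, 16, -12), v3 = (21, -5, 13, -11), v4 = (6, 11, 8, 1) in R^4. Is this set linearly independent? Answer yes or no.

no

Form the matrix with these vectors as rows and row reduce.
R2 ← R2 − (12/7)·R1: [0, -116/7, 16/7, 0]
R3 ← R3 − (3/2)·R1: [0, -25/2, 1, -1/2]
R4 ← R4 − (3/7)·R1: [0, 62/7, 32/7, 4]
R3 ← R3 − (175/232)·R2: [0, 0, -21/29, -1/2]
R4 ← R4 + (31/58)·R2: [0, 0, 168/29, 4]
R4 ← R4 + (8)·R3: [0, 0, 0, 0]
3 nonzero rows, so the 4 vectors span a space of dimension 3.
Since 3 < 4, the vectors are linearly dependent.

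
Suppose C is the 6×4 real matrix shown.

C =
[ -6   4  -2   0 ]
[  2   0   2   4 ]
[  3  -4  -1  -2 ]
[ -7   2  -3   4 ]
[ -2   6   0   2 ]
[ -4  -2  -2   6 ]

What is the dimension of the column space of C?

Row reduce to echelon form.
R2 ← R2 + (1/3)·R1: [0, 4/3, 4/3, 4]
R3 ← R3 + (1/2)·R1: [0, -2, -2, -2]
R4 ← R4 − (7/6)·R1: [0, -8/3, -2/3, 4]
R5 ← R5 − (1/3)·R1: [0, 14/3, 2/3, 2]
R6 ← R6 − (2/3)·R1: [0, -14/3, -2/3, 6]
R3 ← R3 + (3/2)·R2: [0, 0, 0, 4]
R4 ← R4 + (2)·R2: [0, 0, 2, 12]
R5 ← R5 − (7/2)·R2: [0, 0, -4, -12]
R6 ← R6 + (7/2)·R2: [0, 0, 4, 20]
Swap R3 ↔ R4
R5 ← R5 + (2)·R3: [0, 0, 0, 12]
R6 ← R6 − (2)·R3: [0, 0, 0, -4]
R5 ← R5 − (3)·R4: [0, 0, 0, 0]
R6 ← R6 + R4: [0, 0, 0, 0]
Echelon form has 4 nonzero rows, so rank(C) = 4.
The column space has dimension equal to the rank: 4.

4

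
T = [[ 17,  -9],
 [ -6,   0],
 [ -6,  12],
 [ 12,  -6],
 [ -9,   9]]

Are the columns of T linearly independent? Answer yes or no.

yes

Row reduce T to echelon form.
R2 ← R2 + (6/17)·R1: [0, -54/17]
R3 ← R3 + (6/17)·R1: [0, 150/17]
R4 ← R4 − (12/17)·R1: [0, 6/17]
R5 ← R5 + (9/17)·R1: [0, 72/17]
R3 ← R3 + (25/9)·R2: [0, 0]
R4 ← R4 + (1/9)·R2: [0, 0]
R5 ← R5 + (4/3)·R2: [0, 0]
2 pivots among 2 columns.
Every column is a pivot column, so the columns are linearly independent.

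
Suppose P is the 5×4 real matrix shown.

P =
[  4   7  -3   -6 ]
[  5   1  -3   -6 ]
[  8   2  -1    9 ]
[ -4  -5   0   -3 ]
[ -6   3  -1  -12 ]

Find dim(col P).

Row reduce to echelon form.
R2 ← R2 − (5/4)·R1: [0, -31/4, 3/4, 3/2]
R3 ← R3 − (2)·R1: [0, -12, 5, 21]
R4 ← R4 + R1: [0, 2, -3, -9]
R5 ← R5 + (3/2)·R1: [0, 27/2, -11/2, -21]
R3 ← R3 − (48/31)·R2: [0, 0, 119/31, 579/31]
R4 ← R4 + (8/31)·R2: [0, 0, -87/31, -267/31]
R5 ← R5 + (54/31)·R2: [0, 0, -130/31, -570/31]
R4 ← R4 + (87/119)·R3: [0, 0, 0, 600/119]
R5 ← R5 + (130/119)·R3: [0, 0, 0, 240/119]
R5 ← R5 − (2/5)·R4: [0, 0, 0, 0]
Echelon form has 4 nonzero rows, so rank(P) = 4.
The column space has dimension equal to the rank: 4.

4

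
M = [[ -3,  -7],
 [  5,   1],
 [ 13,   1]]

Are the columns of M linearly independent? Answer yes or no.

yes

Row reduce M to echelon form.
R2 ← R2 + (5/3)·R1: [0, -32/3]
R3 ← R3 + (13/3)·R1: [0, -88/3]
R3 ← R3 − (11/4)·R2: [0, 0]
2 pivots among 2 columns.
Every column is a pivot column, so the columns are linearly independent.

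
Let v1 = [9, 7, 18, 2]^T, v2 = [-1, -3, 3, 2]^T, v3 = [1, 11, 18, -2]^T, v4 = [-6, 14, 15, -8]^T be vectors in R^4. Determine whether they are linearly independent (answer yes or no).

Form the matrix with these vectors as rows and row reduce.
R2 ← R2 + (1/9)·R1: [0, -20/9, 5, 20/9]
R3 ← R3 − (1/9)·R1: [0, 92/9, 16, -20/9]
R4 ← R4 + (2/3)·R1: [0, 56/3, 27, -20/3]
R3 ← R3 + (23/5)·R2: [0, 0, 39, 8]
R4 ← R4 + (42/5)·R2: [0, 0, 69, 12]
R4 ← R4 − (23/13)·R3: [0, 0, 0, -28/13]
4 nonzero rows, so the 4 vectors span a space of dimension 4.
Since 4 = 4, the vectors are linearly independent.

yes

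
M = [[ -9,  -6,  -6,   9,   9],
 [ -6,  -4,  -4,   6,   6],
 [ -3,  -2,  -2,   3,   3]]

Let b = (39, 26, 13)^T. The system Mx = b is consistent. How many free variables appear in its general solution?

4

Row reduce the augmented matrix [M | b].
R2 ← R2 − (2/3)·R1: [0, 0, 0, 0, 0, 0]
R3 ← R3 − (1/3)·R1: [0, 0, 0, 0, 0, 0]
The echelon form has 1 nonzero rows, and every pivot lies in the first 5 columns, so rank(M) = rank([M|b]) = 1.
The system is consistent.
Free variables = (unknowns) − (rank) = 5 − 1 = 4.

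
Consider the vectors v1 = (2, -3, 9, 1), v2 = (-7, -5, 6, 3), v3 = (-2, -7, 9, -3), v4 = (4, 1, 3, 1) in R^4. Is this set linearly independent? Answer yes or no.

no

Form the matrix with these vectors as rows and row reduce.
R2 ← R2 + (7/2)·R1: [0, -31/2, 75/2, 13/2]
R3 ← R3 + R1: [0, -10, 18, -2]
R4 ← R4 − (2)·R1: [0, 7, -15, -1]
R3 ← R3 − (20/31)·R2: [0, 0, -192/31, -192/31]
R4 ← R4 + (14/31)·R2: [0, 0, 60/31, 60/31]
R4 ← R4 + (5/16)·R3: [0, 0, 0, 0]
3 nonzero rows, so the 4 vectors span a space of dimension 3.
Since 3 < 4, the vectors are linearly dependent.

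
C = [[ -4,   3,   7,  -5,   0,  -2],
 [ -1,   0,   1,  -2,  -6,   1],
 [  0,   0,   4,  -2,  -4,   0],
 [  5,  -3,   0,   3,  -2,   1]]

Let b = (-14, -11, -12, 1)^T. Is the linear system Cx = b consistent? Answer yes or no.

Row reduce the augmented matrix [C | b].
R2 ← R2 − (1/4)·R1: [0, -3/4, -3/4, -3/4, -6, 3/2, -15/2]
R4 ← R4 + (5/4)·R1: [0, 3/4, 35/4, -13/4, -2, -3/2, -33/2]
R4 ← R4 + R2: [0, 0, 8, -4, -8, 0, -24]
R4 ← R4 − (2)·R3: [0, 0, 0, 0, 0, 0, 0]
The echelon form has 3 nonzero rows, and every pivot lies in the first 6 columns, so rank(C) = rank([C|b]) = 3.
The system is consistent.

yes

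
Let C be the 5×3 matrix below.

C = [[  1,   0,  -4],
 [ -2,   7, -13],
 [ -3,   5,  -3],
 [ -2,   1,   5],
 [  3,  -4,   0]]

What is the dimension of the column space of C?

2

Row reduce to echelon form.
R2 ← R2 + (2)·R1: [0, 7, -21]
R3 ← R3 + (3)·R1: [0, 5, -15]
R4 ← R4 + (2)·R1: [0, 1, -3]
R5 ← R5 − (3)·R1: [0, -4, 12]
R3 ← R3 − (5/7)·R2: [0, 0, 0]
R4 ← R4 − (1/7)·R2: [0, 0, 0]
R5 ← R5 + (4/7)·R2: [0, 0, 0]
Echelon form has 2 nonzero rows, so rank(C) = 2.
The column space has dimension equal to the rank: 2.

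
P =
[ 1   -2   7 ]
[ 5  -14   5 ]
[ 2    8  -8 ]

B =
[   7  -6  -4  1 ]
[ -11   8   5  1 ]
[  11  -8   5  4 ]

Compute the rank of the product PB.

First compute PB:
[[106, -78,  21,  27],
 [244, -182, -65,  11],
 [-162, 116,  -8, -22]]
Now row reduce the product.
R2 ← R2 − (122/53)·R1: [0, -130/53, -6007/53, -2711/53]
R3 ← R3 + (81/53)·R1: [0, -170/53, 1277/53, 1021/53]
R3 ← R3 − (17/13)·R2: [0, 0, 2240/13, 1120/13]
3 nonzero rows, so rank(PB) = 3.

3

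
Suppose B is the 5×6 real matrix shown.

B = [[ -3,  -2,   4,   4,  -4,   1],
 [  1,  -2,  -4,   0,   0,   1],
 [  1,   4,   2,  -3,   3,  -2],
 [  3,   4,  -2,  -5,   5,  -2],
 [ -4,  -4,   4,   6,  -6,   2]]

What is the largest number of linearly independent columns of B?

2

Row reduce to echelon form.
R2 ← R2 + (1/3)·R1: [0, -8/3, -8/3, 4/3, -4/3, 4/3]
R3 ← R3 + (1/3)·R1: [0, 10/3, 10/3, -5/3, 5/3, -5/3]
R4 ← R4 + R1: [0, 2, 2, -1, 1, -1]
R5 ← R5 − (4/3)·R1: [0, -4/3, -4/3, 2/3, -2/3, 2/3]
R3 ← R3 + (5/4)·R2: [0, 0, 0, 0, 0, 0]
R4 ← R4 + (3/4)·R2: [0, 0, 0, 0, 0, 0]
R5 ← R5 − (1/2)·R2: [0, 0, 0, 0, 0, 0]
Echelon form has 2 nonzero rows, so rank(B) = 2.
The rank gives the maximum number of linearly independent columns: 2.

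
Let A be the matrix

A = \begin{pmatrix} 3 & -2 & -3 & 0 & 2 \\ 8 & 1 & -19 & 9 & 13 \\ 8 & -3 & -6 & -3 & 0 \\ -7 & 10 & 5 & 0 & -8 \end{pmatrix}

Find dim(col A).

3

Row reduce to echelon form.
R2 ← R2 − (8/3)·R1: [0, 19/3, -11, 9, 23/3]
R3 ← R3 − (8/3)·R1: [0, 7/3, 2, -3, -16/3]
R4 ← R4 + (7/3)·R1: [0, 16/3, -2, 0, -10/3]
R3 ← R3 − (7/19)·R2: [0, 0, 115/19, -120/19, -155/19]
R4 ← R4 − (16/19)·R2: [0, 0, 138/19, -144/19, -186/19]
R4 ← R4 − (6/5)·R3: [0, 0, 0, 0, 0]
Echelon form has 3 nonzero rows, so rank(A) = 3.
The column space has dimension equal to the rank: 3.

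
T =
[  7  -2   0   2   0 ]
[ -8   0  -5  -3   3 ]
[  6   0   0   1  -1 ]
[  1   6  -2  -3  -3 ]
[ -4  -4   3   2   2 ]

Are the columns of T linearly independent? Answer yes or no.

no

Row reduce T to echelon form.
R2 ← R2 + (8/7)·R1: [0, -16/7, -5, -5/7, 3]
R3 ← R3 − (6/7)·R1: [0, 12/7, 0, -5/7, -1]
R4 ← R4 − (1/7)·R1: [0, 44/7, -2, -23/7, -3]
R5 ← R5 + (4/7)·R1: [0, -36/7, 3, 22/7, 2]
R3 ← R3 + (3/4)·R2: [0, 0, -15/4, -5/4, 5/4]
R4 ← R4 + (11/4)·R2: [0, 0, -63/4, -21/4, 21/4]
R5 ← R5 − (9/4)·R2: [0, 0, 57/4, 19/4, -19/4]
R4 ← R4 − (21/5)·R3: [0, 0, 0, 0, 0]
R5 ← R5 + (19/5)·R3: [0, 0, 0, 0, 0]
3 pivots among 5 columns.
Only 3 < 5 pivot columns, so the columns are linearly dependent.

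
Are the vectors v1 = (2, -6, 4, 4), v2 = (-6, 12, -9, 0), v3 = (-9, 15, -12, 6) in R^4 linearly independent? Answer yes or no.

Form the matrix with these vectors as rows and row reduce.
R2 ← R2 + (3)·R1: [0, -6, 3, 12]
R3 ← R3 + (9/2)·R1: [0, -12, 6, 24]
R3 ← R3 − (2)·R2: [0, 0, 0, 0]
2 nonzero rows, so the 3 vectors span a space of dimension 2.
Since 2 < 3, the vectors are linearly dependent.

no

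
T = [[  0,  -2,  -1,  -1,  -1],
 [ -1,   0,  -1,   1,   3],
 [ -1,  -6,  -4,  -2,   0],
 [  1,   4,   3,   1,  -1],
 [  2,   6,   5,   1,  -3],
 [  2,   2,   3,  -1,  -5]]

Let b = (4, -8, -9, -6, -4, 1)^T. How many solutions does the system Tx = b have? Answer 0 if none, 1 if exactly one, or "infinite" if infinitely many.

Row reduce the augmented matrix [T | b].
Swap R1 ↔ R2
R3 ← R3 − R1: [0, -6, -3, -3, -3, -1]
R4 ← R4 + R1: [0, 4, 2, 2, 2, -14]
R5 ← R5 + (2)·R1: [0, 6, 3, 3, 3, -20]
R6 ← R6 + (2)·R1: [0, 2, 1, 1, 1, -15]
R3 ← R3 − (3)·R2: [0, 0, 0, 0, 0, -13]
R4 ← R4 + (2)·R2: [0, 0, 0, 0, 0, -6]
R5 ← R5 + (3)·R2: [0, 0, 0, 0, 0, -8]
R6 ← R6 + R2: [0, 0, 0, 0, 0, -11]
R4 ← R4 − (6/13)·R3: [0, 0, 0, 0, 0, 0]
R5 ← R5 − (8/13)·R3: [0, 0, 0, 0, 0, 0]
R6 ← R6 − (11/13)·R3: [0, 0, 0, 0, 0, 0]
The echelon form has 3 nonzero rows; the last pivot sits in the augmented column, so rank(T) = 2 but rank([T|b]) = 3.
Since the ranks differ, the system is inconsistent.
It has no solutions.

0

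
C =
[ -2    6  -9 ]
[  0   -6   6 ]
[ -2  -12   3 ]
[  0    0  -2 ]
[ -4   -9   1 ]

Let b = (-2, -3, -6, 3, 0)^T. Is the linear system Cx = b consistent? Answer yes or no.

no

Row reduce the augmented matrix [C | b].
R3 ← R3 − R1: [0, -18, 12, -4]
R5 ← R5 − (2)·R1: [0, -21, 19, 4]
R3 ← R3 − (3)·R2: [0, 0, -6, 5]
R5 ← R5 − (7/2)·R2: [0, 0, -2, 29/2]
R4 ← R4 − (1/3)·R3: [0, 0, 0, 4/3]
R5 ← R5 − (1/3)·R3: [0, 0, 0, 77/6]
R5 ← R5 − (77/8)·R4: [0, 0, 0, 0]
The echelon form has 4 nonzero rows; the last pivot sits in the augmented column, so rank(C) = 3 but rank([C|b]) = 4.
Since the ranks differ, the system is inconsistent.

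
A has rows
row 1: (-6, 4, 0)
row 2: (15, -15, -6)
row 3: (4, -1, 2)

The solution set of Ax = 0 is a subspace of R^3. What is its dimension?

Row reduce to echelon form.
R2 ← R2 + (5/2)·R1: [0, -5, -6]
R3 ← R3 + (2/3)·R1: [0, 5/3, 2]
R3 ← R3 + (1/3)·R2: [0, 0, 0]
2 nonzero rows, so rank(A) = 2.
A has 3 columns; by rank–nullity, nullity = 3 − 2 = 1.

1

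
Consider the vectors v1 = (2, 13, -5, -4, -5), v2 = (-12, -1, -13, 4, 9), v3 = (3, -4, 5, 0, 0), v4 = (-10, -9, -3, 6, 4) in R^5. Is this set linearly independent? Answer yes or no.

Form the matrix with these vectors as rows and row reduce.
R2 ← R2 + (6)·R1: [0, 77, -43, -20, -21]
R3 ← R3 − (3/2)·R1: [0, -47/2, 25/2, 6, 15/2]
R4 ← R4 + (5)·R1: [0, 56, -28, -14, -21]
R3 ← R3 + (47/154)·R2: [0, 0, -48/77, -8/77, 12/11]
R4 ← R4 − (8/11)·R2: [0, 0, 36/11, 6/11, -63/11]
R4 ← R4 + (21/4)·R3: [0, 0, 0, 0, 0]
3 nonzero rows, so the 4 vectors span a space of dimension 3.
Since 3 < 4, the vectors are linearly dependent.

no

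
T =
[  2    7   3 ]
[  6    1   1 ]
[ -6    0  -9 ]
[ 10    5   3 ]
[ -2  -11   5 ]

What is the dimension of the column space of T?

Row reduce to echelon form.
R2 ← R2 − (3)·R1: [0, -20, -8]
R3 ← R3 + (3)·R1: [0, 21, 0]
R4 ← R4 − (5)·R1: [0, -30, -12]
R5 ← R5 + R1: [0, -4, 8]
R3 ← R3 + (21/20)·R2: [0, 0, -42/5]
R4 ← R4 − (3/2)·R2: [0, 0, 0]
R5 ← R5 − (1/5)·R2: [0, 0, 48/5]
R5 ← R5 + (8/7)·R3: [0, 0, 0]
Echelon form has 3 nonzero rows, so rank(T) = 3.
The column space has dimension equal to the rank: 3.

3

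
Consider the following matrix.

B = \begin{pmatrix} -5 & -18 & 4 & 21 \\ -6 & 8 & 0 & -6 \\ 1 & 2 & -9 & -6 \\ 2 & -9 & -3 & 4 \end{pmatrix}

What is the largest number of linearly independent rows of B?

4

Row reduce to echelon form.
R2 ← R2 − (6/5)·R1: [0, 148/5, -24/5, -156/5]
R3 ← R3 + (1/5)·R1: [0, -8/5, -41/5, -9/5]
R4 ← R4 + (2/5)·R1: [0, -81/5, -7/5, 62/5]
R3 ← R3 + (2/37)·R2: [0, 0, -313/37, -129/37]
R4 ← R4 + (81/148)·R2: [0, 0, -149/37, -173/37]
R4 ← R4 − (149/313)·R3: [0, 0, 0, -944/313]
Echelon form has 4 nonzero rows, so rank(B) = 4.
The rank gives the maximum number of linearly independent rows: 4.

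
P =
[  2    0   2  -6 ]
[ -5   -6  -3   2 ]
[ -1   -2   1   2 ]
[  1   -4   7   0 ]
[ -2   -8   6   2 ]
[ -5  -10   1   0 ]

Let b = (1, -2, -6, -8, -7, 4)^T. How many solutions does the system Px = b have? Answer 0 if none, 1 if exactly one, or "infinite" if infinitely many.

0

Row reduce the augmented matrix [P | b].
R2 ← R2 + (5/2)·R1: [0, -6, 2, -13, 1/2]
R3 ← R3 + (1/2)·R1: [0, -2, 2, -1, -11/2]
R4 ← R4 − (1/2)·R1: [0, -4, 6, 3, -17/2]
R5 ← R5 + R1: [0, -8, 8, -4, -6]
R6 ← R6 + (5/2)·R1: [0, -10, 6, -15, 13/2]
R3 ← R3 − (1/3)·R2: [0, 0, 4/3, 10/3, -17/3]
R4 ← R4 − (2/3)·R2: [0, 0, 14/3, 35/3, -53/6]
R5 ← R5 − (4/3)·R2: [0, 0, 16/3, 40/3, -20/3]
R6 ← R6 − (5/3)·R2: [0, 0, 8/3, 20/3, 17/3]
R4 ← R4 − (7/2)·R3: [0, 0, 0, 0, 11]
R5 ← R5 − (4)·R3: [0, 0, 0, 0, 16]
R6 ← R6 − (2)·R3: [0, 0, 0, 0, 17]
R5 ← R5 − (16/11)·R4: [0, 0, 0, 0, 0]
R6 ← R6 − (17/11)·R4: [0, 0, 0, 0, 0]
The echelon form has 4 nonzero rows; the last pivot sits in the augmented column, so rank(P) = 3 but rank([P|b]) = 4.
Since the ranks differ, the system is inconsistent.
It has no solutions.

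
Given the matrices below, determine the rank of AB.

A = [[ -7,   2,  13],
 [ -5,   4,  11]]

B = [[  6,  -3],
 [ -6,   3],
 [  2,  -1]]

1

First compute AB:
[[-28,  14],
 [-32,  16]]
Now row reduce the product.
R2 ← R2 − (8/7)·R1: [0, 0]
1 nonzero row, so rank(AB) = 1.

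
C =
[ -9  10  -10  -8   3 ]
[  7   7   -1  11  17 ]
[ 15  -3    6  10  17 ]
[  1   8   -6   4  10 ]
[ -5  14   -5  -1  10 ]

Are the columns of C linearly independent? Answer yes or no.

Row reduce C to echelon form.
R2 ← R2 + (7/9)·R1: [0, 133/9, -79/9, 43/9, 58/3]
R3 ← R3 + (5/3)·R1: [0, 41/3, -32/3, -10/3, 22]
R4 ← R4 + (1/9)·R1: [0, 82/9, -64/9, 28/9, 31/3]
R5 ← R5 − (5/9)·R1: [0, 76/9, 5/9, 31/9, 25/3]
R3 ← R3 − (123/133)·R2: [0, 0, -339/133, -1031/133, 548/133]
R4 ← R4 − (82/133)·R2: [0, 0, -226/133, 22/133, -211/133]
R5 ← R5 − (4/7)·R2: [0, 0, 39/7, 5/7, -19/7]
R4 ← R4 − (2/3)·R3: [0, 0, 0, 16/3, -13/3]
R5 ← R5 + (247/113)·R3: [0, 0, 0, -1834/113, 711/113]
R5 ← R5 + (2751/904)·R4: [0, 0, 0, 0, -6233/904]
5 pivots among 5 columns.
Every column is a pivot column, so the columns are linearly independent.

yes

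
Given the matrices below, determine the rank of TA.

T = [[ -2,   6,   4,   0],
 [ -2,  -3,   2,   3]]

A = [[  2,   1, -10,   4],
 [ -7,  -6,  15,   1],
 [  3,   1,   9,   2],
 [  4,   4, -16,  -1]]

First compute TA:
[[-34, -34, 146,   6],
 [ 35,  30, -55, -10]]
Now row reduce the product.
R2 ← R2 + (35/34)·R1: [0, -5, 1620/17, -65/17]
2 nonzero rows, so rank(TA) = 2.

2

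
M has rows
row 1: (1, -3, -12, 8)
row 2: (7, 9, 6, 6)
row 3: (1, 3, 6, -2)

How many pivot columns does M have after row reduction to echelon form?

Row reduce to echelon form.
R2 ← R2 − (7)·R1: [0, 30, 90, -50]
R3 ← R3 − R1: [0, 6, 18, -10]
R3 ← R3 − (1/5)·R2: [0, 0, 0, 0]
Echelon form has 2 nonzero rows, so rank(M) = 2.
Each nonzero row contributes one pivot column: 2 pivot columns.

2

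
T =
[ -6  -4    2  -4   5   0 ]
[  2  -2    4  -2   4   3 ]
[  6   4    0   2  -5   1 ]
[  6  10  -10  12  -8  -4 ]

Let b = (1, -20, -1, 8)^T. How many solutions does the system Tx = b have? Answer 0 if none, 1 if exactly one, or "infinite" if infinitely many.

Row reduce the augmented matrix [T | b].
R2 ← R2 + (1/3)·R1: [0, -10/3, 14/3, -10/3, 17/3, 3, -59/3]
R3 ← R3 + R1: [0, 0, 2, -2, 0, 1, 0]
R4 ← R4 + R1: [0, 6, -8, 8, -3, -4, 9]
R4 ← R4 + (9/5)·R2: [0, 0, 2/5, 2, 36/5, 7/5, -132/5]
R4 ← R4 − (1/5)·R3: [0, 0, 0, 12/5, 36/5, 6/5, -132/5]
The echelon form has 4 nonzero rows, and every pivot lies in the first 6 columns, so rank(T) = rank([T|b]) = 4.
The system is consistent.
rank = 4 < 6 unknowns, so there are infinitely many solutions.

infinite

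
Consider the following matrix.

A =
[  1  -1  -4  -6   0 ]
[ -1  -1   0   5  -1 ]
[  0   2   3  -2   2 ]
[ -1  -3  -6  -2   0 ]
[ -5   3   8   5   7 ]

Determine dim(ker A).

2

Row reduce to echelon form.
R2 ← R2 + R1: [0, -2, -4, -1, -1]
R4 ← R4 + R1: [0, -4, -10, -8, 0]
R5 ← R5 + (5)·R1: [0, -2, -12, -25, 7]
R3 ← R3 + R2: [0, 0, -1, -3, 1]
R4 ← R4 − (2)·R2: [0, 0, -2, -6, 2]
R5 ← R5 − R2: [0, 0, -8, -24, 8]
R4 ← R4 − (2)·R3: [0, 0, 0, 0, 0]
R5 ← R5 − (8)·R3: [0, 0, 0, 0, 0]
3 nonzero rows, so rank(A) = 3.
A has 5 columns; by rank–nullity, nullity = 5 − 3 = 2.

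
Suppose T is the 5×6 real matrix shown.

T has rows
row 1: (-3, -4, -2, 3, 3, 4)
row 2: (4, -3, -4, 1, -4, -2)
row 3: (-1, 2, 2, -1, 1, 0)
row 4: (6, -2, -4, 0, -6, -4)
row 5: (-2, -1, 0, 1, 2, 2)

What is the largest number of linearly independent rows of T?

Row reduce to echelon form.
R2 ← R2 + (4/3)·R1: [0, -25/3, -20/3, 5, 0, 10/3]
R3 ← R3 − (1/3)·R1: [0, 10/3, 8/3, -2, 0, -4/3]
R4 ← R4 + (2)·R1: [0, -10, -8, 6, 0, 4]
R5 ← R5 − (2/3)·R1: [0, 5/3, 4/3, -1, 0, -2/3]
R3 ← R3 + (2/5)·R2: [0, 0, 0, 0, 0, 0]
R4 ← R4 − (6/5)·R2: [0, 0, 0, 0, 0, 0]
R5 ← R5 + (1/5)·R2: [0, 0, 0, 0, 0, 0]
Echelon form has 2 nonzero rows, so rank(T) = 2.
The rank gives the maximum number of linearly independent rows: 2.

2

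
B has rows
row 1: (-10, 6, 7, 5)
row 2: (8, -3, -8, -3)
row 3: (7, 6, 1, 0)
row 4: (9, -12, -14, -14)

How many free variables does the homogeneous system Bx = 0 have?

0

Row reduce to echelon form.
R2 ← R2 + (4/5)·R1: [0, 9/5, -12/5, 1]
R3 ← R3 + (7/10)·R1: [0, 51/5, 59/10, 7/2]
R4 ← R4 + (9/10)·R1: [0, -33/5, -77/10, -19/2]
R3 ← R3 − (17/3)·R2: [0, 0, 39/2, -13/6]
R4 ← R4 + (11/3)·R2: [0, 0, -33/2, -35/6]
R4 ← R4 + (11/13)·R3: [0, 0, 0, -23/3]
4 nonzero rows, so rank(B) = 4.
B has 4 columns; by rank–nullity, nullity = 4 − 4 = 0.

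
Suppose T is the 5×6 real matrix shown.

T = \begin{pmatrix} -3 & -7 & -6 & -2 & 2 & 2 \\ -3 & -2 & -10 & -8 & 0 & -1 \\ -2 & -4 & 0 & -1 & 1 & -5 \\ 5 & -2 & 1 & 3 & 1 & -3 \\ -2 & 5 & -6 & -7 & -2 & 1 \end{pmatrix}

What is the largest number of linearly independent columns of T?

Row reduce to echelon form.
R2 ← R2 − R1: [0, 5, -4, -6, -2, -3]
R3 ← R3 − (2/3)·R1: [0, 2/3, 4, 1/3, -1/3, -19/3]
R4 ← R4 + (5/3)·R1: [0, -41/3, -9, -1/3, 13/3, 1/3]
R5 ← R5 − (2/3)·R1: [0, 29/3, -2, -17/3, -10/3, -1/3]
R3 ← R3 − (2/15)·R2: [0, 0, 68/15, 17/15, -1/15, -89/15]
R4 ← R4 + (41/15)·R2: [0, 0, -299/15, -251/15, -17/15, -118/15]
R5 ← R5 − (29/15)·R2: [0, 0, 86/15, 89/15, 8/15, 82/15]
R4 ← R4 + (299/68)·R3: [0, 0, 0, -47/4, -97/68, -2309/68]
R5 ← R5 − (43/34)·R3: [0, 0, 0, 9/2, 21/34, 441/34]
R5 ← R5 + (18/47)·R4: [0, 0, 0, 0, 57/799, -27/799]
Echelon form has 5 nonzero rows, so rank(T) = 5.
The rank gives the maximum number of linearly independent columns: 5.

5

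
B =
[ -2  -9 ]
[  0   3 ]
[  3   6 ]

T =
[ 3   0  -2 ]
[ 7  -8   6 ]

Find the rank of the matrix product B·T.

First compute BT:
[[-69,  72, -50],
 [ 21, -24,  18],
 [ 51, -48,  30]]
Now row reduce the product.
R2 ← R2 + (7/23)·R1: [0, -48/23, 64/23]
R3 ← R3 + (17/23)·R1: [0, 120/23, -160/23]
R3 ← R3 + (5/2)·R2: [0, 0, 0]
2 nonzero rows, so rank(BT) = 2.

2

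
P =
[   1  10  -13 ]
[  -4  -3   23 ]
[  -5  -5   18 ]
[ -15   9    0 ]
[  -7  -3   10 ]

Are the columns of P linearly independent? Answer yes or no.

yes

Row reduce P to echelon form.
R2 ← R2 + (4)·R1: [0, 37, -29]
R3 ← R3 + (5)·R1: [0, 45, -47]
R4 ← R4 + (15)·R1: [0, 159, -195]
R5 ← R5 + (7)·R1: [0, 67, -81]
R3 ← R3 − (45/37)·R2: [0, 0, -434/37]
R4 ← R4 − (159/37)·R2: [0, 0, -2604/37]
R5 ← R5 − (67/37)·R2: [0, 0, -1054/37]
R4 ← R4 − (6)·R3: [0, 0, 0]
R5 ← R5 − (17/7)·R3: [0, 0, 0]
3 pivots among 3 columns.
Every column is a pivot column, so the columns are linearly independent.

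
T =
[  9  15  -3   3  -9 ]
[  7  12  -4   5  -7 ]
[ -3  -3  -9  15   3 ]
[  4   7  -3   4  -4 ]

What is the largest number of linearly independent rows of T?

Row reduce to echelon form.
R2 ← R2 − (7/9)·R1: [0, 1/3, -5/3, 8/3, 0]
R3 ← R3 + (1/3)·R1: [0, 2, -10, 16, 0]
R4 ← R4 − (4/9)·R1: [0, 1/3, -5/3, 8/3, 0]
R3 ← R3 − (6)·R2: [0, 0, 0, 0, 0]
R4 ← R4 − R2: [0, 0, 0, 0, 0]
Echelon form has 2 nonzero rows, so rank(T) = 2.
The rank gives the maximum number of linearly independent rows: 2.

2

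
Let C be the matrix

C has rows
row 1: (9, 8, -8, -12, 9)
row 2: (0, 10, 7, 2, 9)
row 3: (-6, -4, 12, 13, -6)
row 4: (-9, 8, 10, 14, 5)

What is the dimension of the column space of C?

4

Row reduce to echelon form.
R3 ← R3 + (2/3)·R1: [0, 4/3, 20/3, 5, 0]
R4 ← R4 + R1: [0, 16, 2, 2, 14]
R3 ← R3 − (2/15)·R2: [0, 0, 86/15, 71/15, -6/5]
R4 ← R4 − (8/5)·R2: [0, 0, -46/5, -6/5, -2/5]
R4 ← R4 + (69/43)·R3: [0, 0, 0, 275/43, -100/43]
Echelon form has 4 nonzero rows, so rank(C) = 4.
The column space has dimension equal to the rank: 4.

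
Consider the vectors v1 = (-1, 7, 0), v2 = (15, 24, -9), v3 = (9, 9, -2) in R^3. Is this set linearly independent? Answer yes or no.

Form the matrix with these vectors as rows and row reduce.
R2 ← R2 + (15)·R1: [0, 129, -9]
R3 ← R3 + (9)·R1: [0, 72, -2]
R3 ← R3 − (24/43)·R2: [0, 0, 130/43]
3 nonzero rows, so the 3 vectors span a space of dimension 3.
Since 3 = 3, the vectors are linearly independent.

yes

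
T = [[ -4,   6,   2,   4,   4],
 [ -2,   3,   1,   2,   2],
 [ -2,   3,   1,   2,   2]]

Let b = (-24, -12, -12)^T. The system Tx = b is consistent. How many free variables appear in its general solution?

4

Row reduce the augmented matrix [T | b].
R2 ← R2 − (1/2)·R1: [0, 0, 0, 0, 0, 0]
R3 ← R3 − (1/2)·R1: [0, 0, 0, 0, 0, 0]
The echelon form has 1 nonzero rows, and every pivot lies in the first 5 columns, so rank(T) = rank([T|b]) = 1.
The system is consistent.
Free variables = (unknowns) − (rank) = 5 − 1 = 4.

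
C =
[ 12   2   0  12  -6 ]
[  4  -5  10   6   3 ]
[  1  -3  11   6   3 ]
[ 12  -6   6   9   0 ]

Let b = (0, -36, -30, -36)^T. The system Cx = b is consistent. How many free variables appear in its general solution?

Row reduce the augmented matrix [C | b].
R2 ← R2 − (1/3)·R1: [0, -17/3, 10, 2, 5, -36]
R3 ← R3 − (1/12)·R1: [0, -19/6, 11, 5, 7/2, -30]
R4 ← R4 − R1: [0, -8, 6, -3, 6, -36]
R3 ← R3 − (19/34)·R2: [0, 0, 92/17, 66/17, 12/17, -168/17]
R4 ← R4 − (24/17)·R2: [0, 0, -138/17, -99/17, -18/17, 252/17]
R4 ← R4 + (3/2)·R3: [0, 0, 0, 0, 0, 0]
The echelon form has 3 nonzero rows, and every pivot lies in the first 5 columns, so rank(C) = rank([C|b]) = 3.
The system is consistent.
Free variables = (unknowns) − (rank) = 5 − 3 = 2.

2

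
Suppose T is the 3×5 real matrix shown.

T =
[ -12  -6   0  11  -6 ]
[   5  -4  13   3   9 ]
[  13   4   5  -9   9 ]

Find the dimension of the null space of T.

3

Row reduce to echelon form.
R2 ← R2 + (5/12)·R1: [0, -13/2, 13, 91/12, 13/2]
R3 ← R3 + (13/12)·R1: [0, -5/2, 5, 35/12, 5/2]
R3 ← R3 − (5/13)·R2: [0, 0, 0, 0, 0]
2 nonzero rows, so rank(T) = 2.
T has 5 columns; by rank–nullity, nullity = 5 − 2 = 3.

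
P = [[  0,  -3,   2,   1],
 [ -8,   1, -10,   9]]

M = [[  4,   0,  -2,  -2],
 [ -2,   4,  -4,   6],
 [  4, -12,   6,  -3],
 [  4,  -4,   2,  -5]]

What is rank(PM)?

First compute PM:
[[ 18, -40,  26, -29],
 [-38,  88, -30,   7]]
Now row reduce the product.
R2 ← R2 + (19/9)·R1: [0, 32/9, 224/9, -488/9]
2 nonzero rows, so rank(PM) = 2.

2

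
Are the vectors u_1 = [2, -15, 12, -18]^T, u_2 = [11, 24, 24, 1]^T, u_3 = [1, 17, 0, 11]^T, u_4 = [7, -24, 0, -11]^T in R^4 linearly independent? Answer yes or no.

Form the matrix with these vectors as rows and row reduce.
R2 ← R2 − (11/2)·R1: [0, 213/2, -42, 100]
R3 ← R3 − (1/2)·R1: [0, 49/2, -6, 20]
R4 ← R4 − (7/2)·R1: [0, 57/2, -42, 52]
R3 ← R3 − (49/213)·R2: [0, 0, 260/71, -640/213]
R4 ← R4 − (19/71)·R2: [0, 0, -2184/71, 1792/71]
R4 ← R4 + (42/5)·R3: [0, 0, 0, 0]
3 nonzero rows, so the 4 vectors span a space of dimension 3.
Since 3 < 4, the vectors are linearly dependent.

no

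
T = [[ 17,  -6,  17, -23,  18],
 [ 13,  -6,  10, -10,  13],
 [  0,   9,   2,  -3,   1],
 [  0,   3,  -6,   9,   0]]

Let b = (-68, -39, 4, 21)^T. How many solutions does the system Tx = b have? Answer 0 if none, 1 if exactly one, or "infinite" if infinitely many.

Row reduce the augmented matrix [T | b].
R2 ← R2 − (13/17)·R1: [0, -24/17, -3, 129/17, -13/17, 13]
R3 ← R3 + (51/8)·R2: [0, 0, -137/8, 363/8, -31/8, 695/8]
R4 ← R4 + (17/8)·R2: [0, 0, -99/8, 201/8, -13/8, 389/8]
R4 ← R4 − (99/137)·R3: [0, 0, 0, -1050/137, 161/137, -1939/137]
The echelon form has 4 nonzero rows, and every pivot lies in the first 5 columns, so rank(T) = rank([T|b]) = 4.
The system is consistent.
rank = 4 < 5 unknowns, so there are infinitely many solutions.

infinite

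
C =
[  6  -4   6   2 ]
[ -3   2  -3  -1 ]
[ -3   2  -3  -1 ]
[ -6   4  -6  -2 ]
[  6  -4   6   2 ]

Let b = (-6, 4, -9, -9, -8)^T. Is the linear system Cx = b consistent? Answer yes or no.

Row reduce the augmented matrix [C | b].
R2 ← R2 + (1/2)·R1: [0, 0, 0, 0, 1]
R3 ← R3 + (1/2)·R1: [0, 0, 0, 0, -12]
R4 ← R4 + R1: [0, 0, 0, 0, -15]
R5 ← R5 − R1: [0, 0, 0, 0, -2]
R3 ← R3 + (12)·R2: [0, 0, 0, 0, 0]
R4 ← R4 + (15)·R2: [0, 0, 0, 0, 0]
R5 ← R5 + (2)·R2: [0, 0, 0, 0, 0]
The echelon form has 2 nonzero rows; the last pivot sits in the augmented column, so rank(C) = 1 but rank([C|b]) = 2.
Since the ranks differ, the system is inconsistent.

no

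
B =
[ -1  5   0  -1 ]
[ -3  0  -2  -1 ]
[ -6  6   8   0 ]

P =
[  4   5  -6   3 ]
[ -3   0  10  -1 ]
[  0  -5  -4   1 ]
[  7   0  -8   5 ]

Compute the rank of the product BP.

First compute BP:
[[-26,  -5,  64, -13],
 [-19,  -5,  34, -16],
 [-42, -70,  64, -16]]
Now row reduce the product.
R2 ← R2 − (19/26)·R1: [0, -35/26, -166/13, -13/2]
R3 ← R3 − (21/13)·R1: [0, -805/13, -512/13, 5]
R3 ← R3 − (46)·R2: [0, 0, 548, 304]
3 nonzero rows, so rank(BP) = 3.

3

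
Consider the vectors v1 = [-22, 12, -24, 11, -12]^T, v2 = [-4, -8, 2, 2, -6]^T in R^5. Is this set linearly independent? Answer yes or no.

yes

Form the matrix with these vectors as rows and row reduce.
R2 ← R2 − (2/11)·R1: [0, -112/11, 70/11, 0, -42/11]
2 nonzero rows, so the 2 vectors span a space of dimension 2.
Since 2 = 2, the vectors are linearly independent.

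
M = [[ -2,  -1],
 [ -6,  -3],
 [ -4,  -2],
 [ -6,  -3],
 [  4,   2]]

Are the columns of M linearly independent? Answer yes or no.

no

Row reduce M to echelon form.
R2 ← R2 − (3)·R1: [0, 0]
R3 ← R3 − (2)·R1: [0, 0]
R4 ← R4 − (3)·R1: [0, 0]
R5 ← R5 + (2)·R1: [0, 0]
1 pivot among 2 columns.
Only 1 < 2 pivot columns, so the columns are linearly dependent.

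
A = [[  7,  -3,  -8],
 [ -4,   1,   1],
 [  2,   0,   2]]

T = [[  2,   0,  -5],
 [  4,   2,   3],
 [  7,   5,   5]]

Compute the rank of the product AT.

First compute AT:
[[-54, -46, -84],
 [  3,   7,  28],
 [ 18,  10,   0]]
Now row reduce the product.
R2 ← R2 + (1/18)·R1: [0, 40/9, 70/3]
R3 ← R3 + (1/3)·R1: [0, -16/3, -28]
R3 ← R3 + (6/5)·R2: [0, 0, 0]
2 nonzero rows, so rank(AT) = 2.

2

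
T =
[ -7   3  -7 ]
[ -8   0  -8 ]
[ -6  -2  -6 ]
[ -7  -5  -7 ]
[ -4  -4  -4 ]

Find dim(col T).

2

Row reduce to echelon form.
R2 ← R2 − (8/7)·R1: [0, -24/7, 0]
R3 ← R3 − (6/7)·R1: [0, -32/7, 0]
R4 ← R4 − R1: [0, -8, 0]
R5 ← R5 − (4/7)·R1: [0, -40/7, 0]
R3 ← R3 − (4/3)·R2: [0, 0, 0]
R4 ← R4 − (7/3)·R2: [0, 0, 0]
R5 ← R5 − (5/3)·R2: [0, 0, 0]
Echelon form has 2 nonzero rows, so rank(T) = 2.
The column space has dimension equal to the rank: 2.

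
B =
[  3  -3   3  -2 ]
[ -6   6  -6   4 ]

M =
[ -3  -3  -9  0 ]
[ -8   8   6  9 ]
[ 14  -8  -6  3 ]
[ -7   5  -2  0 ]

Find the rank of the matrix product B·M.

First compute BM:
[[ 71, -67, -59, -18],
 [-142, 134, 118,  36]]
Now row reduce the product.
R2 ← R2 + (2)·R1: [0, 0, 0, 0]
1 nonzero row, so rank(BM) = 1.

1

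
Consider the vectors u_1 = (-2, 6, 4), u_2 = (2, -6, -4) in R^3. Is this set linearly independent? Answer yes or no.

no

Form the matrix with these vectors as rows and row reduce.
R2 ← R2 + R1: [0, 0, 0]
1 nonzero row, so the 2 vectors span a space of dimension 1.
Since 1 < 2, the vectors are linearly dependent.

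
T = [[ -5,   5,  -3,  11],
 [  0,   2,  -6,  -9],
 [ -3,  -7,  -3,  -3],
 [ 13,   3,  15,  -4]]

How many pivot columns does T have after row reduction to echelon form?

Row reduce to echelon form.
R3 ← R3 − (3/5)·R1: [0, -10, -6/5, -48/5]
R4 ← R4 + (13/5)·R1: [0, 16, 36/5, 123/5]
R3 ← R3 + (5)·R2: [0, 0, -156/5, -273/5]
R4 ← R4 − (8)·R2: [0, 0, 276/5, 483/5]
R4 ← R4 + (23/13)·R3: [0, 0, 0, 0]
Echelon form has 3 nonzero rows, so rank(T) = 3.
Each nonzero row contributes one pivot column: 3 pivot columns.

3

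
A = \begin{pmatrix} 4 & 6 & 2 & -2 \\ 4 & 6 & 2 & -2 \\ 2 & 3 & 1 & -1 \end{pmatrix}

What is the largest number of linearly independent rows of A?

1

Row reduce to echelon form.
R2 ← R2 − R1: [0, 0, 0, 0]
R3 ← R3 − (1/2)·R1: [0, 0, 0, 0]
Echelon form has 1 nonzero row, so rank(A) = 1.
The rank gives the maximum number of linearly independent rows: 1.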